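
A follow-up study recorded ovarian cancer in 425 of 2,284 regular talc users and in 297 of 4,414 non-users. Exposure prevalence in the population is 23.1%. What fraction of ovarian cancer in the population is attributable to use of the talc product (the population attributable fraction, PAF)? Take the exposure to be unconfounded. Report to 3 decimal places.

PAF ≈ 0.290

p₁ = P(outcome | exposed) = 425/2284 = 0.18608
p₀ = P(outcome | unexposed) = 297/4414 = 0.067286
Overall risk P(Y=1) = π·p₁ + (1−π)·p₀ = 0.231×0.18608 + 0.769×0.067286 = 0.094727.
Under exogeneity, PAF = [P(Y=1) − p₀] / P(Y=1).
PAF = (0.094727 − 0.067286) / 0.094727 ≈ 0.2897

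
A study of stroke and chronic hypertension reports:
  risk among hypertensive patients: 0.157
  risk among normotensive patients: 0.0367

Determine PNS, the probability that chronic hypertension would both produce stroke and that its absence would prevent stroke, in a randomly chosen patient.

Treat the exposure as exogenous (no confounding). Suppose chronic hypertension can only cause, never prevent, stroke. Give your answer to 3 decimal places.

PNS ≈ 0.120

Let p₁ = 0.157, p₀ = 0.0367.
Under exogeneity and monotonicity, PNS = p₁ − p₀.
PNS = 0.157 − 0.0367 = 0.1203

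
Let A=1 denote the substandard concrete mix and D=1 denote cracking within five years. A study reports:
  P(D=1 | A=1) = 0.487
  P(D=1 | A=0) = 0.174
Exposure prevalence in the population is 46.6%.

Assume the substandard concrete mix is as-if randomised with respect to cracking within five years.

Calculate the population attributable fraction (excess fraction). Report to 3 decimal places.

Let p₁ = 0.487, p₀ = 0.174.
Overall risk P(Y=1) = π·p₁ + (1−π)·p₀ = 0.466×0.487 + 0.534×0.174 = 0.31986.
Under exogeneity, PAF = [P(Y=1) − p₀] / P(Y=1).
PAF = (0.31986 − 0.174) / 0.31986 ≈ 0.4560

PAF ≈ 0.456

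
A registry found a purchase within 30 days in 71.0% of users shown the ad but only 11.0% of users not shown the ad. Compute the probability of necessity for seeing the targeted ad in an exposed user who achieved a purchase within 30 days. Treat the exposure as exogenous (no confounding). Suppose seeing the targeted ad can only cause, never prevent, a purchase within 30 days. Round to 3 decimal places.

p₁ = 0.71, p₀ = 0.11.
Under exogeneity and monotonicity, PN = (p₁ − p₀) / p₁.
PN = (0.71 − 0.11) / 0.71 = 0.6 / 0.71 ≈ 0.8451

PN ≈ 0.845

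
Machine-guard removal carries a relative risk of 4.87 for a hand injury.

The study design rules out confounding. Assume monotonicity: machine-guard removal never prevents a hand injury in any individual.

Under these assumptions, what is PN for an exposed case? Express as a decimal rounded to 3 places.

Under exogeneity and monotonicity, PN = (RR − 1) / RR = 1 − 1/RR.
PN = (4.87 − 1) / 4.87 = 3.87 / 4.87 ≈ 0.7947

PN ≈ 0.795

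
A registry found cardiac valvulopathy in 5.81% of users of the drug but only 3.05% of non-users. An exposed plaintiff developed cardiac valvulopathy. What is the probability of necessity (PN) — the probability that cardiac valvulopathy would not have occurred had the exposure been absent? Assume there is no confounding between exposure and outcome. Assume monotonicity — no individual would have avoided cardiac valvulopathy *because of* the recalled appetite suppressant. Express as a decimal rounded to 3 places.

p₁ = 0.0581, p₀ = 0.0305.
Under exogeneity and monotonicity, PN = (p₁ − p₀) / p₁.
PN = (0.0581 − 0.0305) / 0.0581 = 0.0276 / 0.0581 ≈ 0.4750

PN ≈ 0.475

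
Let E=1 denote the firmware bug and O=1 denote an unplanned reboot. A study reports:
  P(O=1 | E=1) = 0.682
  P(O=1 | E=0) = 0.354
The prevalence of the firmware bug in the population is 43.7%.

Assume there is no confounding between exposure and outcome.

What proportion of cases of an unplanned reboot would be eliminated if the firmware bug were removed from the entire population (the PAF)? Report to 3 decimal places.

Let p₁ = 0.682, p₀ = 0.354.
Overall risk P(Y=1) = π·p₁ + (1−π)·p₀ = 0.437×0.682 + 0.563×0.354 = 0.49734.
Under exogeneity, PAF = [P(Y=1) − p₀] / P(Y=1).
PAF = (0.49734 − 0.354) / 0.49734 ≈ 0.2882

PAF ≈ 0.288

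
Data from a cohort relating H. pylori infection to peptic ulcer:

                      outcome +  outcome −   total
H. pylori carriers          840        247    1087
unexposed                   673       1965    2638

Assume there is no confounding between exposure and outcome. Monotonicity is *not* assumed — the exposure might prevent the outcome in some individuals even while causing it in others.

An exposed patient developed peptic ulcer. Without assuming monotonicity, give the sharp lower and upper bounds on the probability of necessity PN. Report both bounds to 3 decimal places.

p₁ = P(outcome | exposed) = 840/1087 = 0.77277
p₀ = P(outcome | unexposed) = 673/2638 = 0.25512
Under exogeneity alone the bounds on PN are max{0,(p₁−p₀)/p₁} ≤ PN ≤ min{1,(1−p₀)/p₁}.
  lower = (p₁ − p₀)/p₁ = 0.51765 / 0.77277 ≈ 0.6699
  upper = min{1, (1 − p₀)/p₁} = 0.74488 / 0.77277 ≈ 0.9639

0.670 ≤ PN ≤ 0.964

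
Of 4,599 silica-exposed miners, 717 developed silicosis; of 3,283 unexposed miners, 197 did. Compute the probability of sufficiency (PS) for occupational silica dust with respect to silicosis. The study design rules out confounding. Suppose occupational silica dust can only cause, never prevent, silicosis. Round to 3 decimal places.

p₁ = P(outcome | exposed) = 717/4599 = 0.1559
p₀ = P(outcome | unexposed) = 197/3283 = 0.060006
Under exogeneity and monotonicity, PS = (p₁ − p₀) / (1 − p₀).
PS = (0.1559 − 0.060006) / (1 − 0.060006) = 0.095897 / 0.93999 ≈ 0.1020

PS ≈ 0.102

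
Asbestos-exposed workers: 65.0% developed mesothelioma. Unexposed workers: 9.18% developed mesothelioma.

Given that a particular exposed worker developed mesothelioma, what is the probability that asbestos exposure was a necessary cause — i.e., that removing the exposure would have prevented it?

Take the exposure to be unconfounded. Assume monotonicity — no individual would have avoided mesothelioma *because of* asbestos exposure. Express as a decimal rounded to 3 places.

PN ≈ 0.859

p₁ = 0.65, p₀ = 0.0918.
Under exogeneity and monotonicity, PN = (p₁ − p₀) / p₁.
PN = (0.65 − 0.0918) / 0.65 = 0.5582 / 0.65 ≈ 0.8588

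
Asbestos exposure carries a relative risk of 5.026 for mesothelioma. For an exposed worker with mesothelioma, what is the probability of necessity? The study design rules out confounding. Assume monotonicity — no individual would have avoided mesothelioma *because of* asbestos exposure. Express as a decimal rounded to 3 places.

PN ≈ 0.801

Under exogeneity and monotonicity, PN = (RR − 1) / RR = 1 − 1/RR.
PN = (5.026 − 1) / 5.026 = 4.026 / 5.026 ≈ 0.8010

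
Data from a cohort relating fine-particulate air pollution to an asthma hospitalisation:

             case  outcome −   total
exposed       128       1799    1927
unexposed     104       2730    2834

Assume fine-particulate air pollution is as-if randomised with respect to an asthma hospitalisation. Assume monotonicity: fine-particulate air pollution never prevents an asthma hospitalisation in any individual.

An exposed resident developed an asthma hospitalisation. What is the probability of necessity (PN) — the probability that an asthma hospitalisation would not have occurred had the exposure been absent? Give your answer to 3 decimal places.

PN ≈ 0.448

p₁ = P(outcome | exposed) = 128/1927 = 0.066424
p₀ = P(outcome | unexposed) = 104/2834 = 0.036697
Under exogeneity and monotonicity, PN = (p₁ − p₀) / p₁.
PN = (0.066424 − 0.036697) / 0.066424 = 0.029727 / 0.066424 ≈ 0.4475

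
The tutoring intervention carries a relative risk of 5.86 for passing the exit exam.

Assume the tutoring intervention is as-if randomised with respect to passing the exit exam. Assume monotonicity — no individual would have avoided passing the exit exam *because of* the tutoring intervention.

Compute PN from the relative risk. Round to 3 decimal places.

Under exogeneity and monotonicity, PN = (RR − 1) / RR = 1 − 1/RR.
PN = (5.86 − 1) / 5.86 = 4.86 / 5.86 ≈ 0.8294

PN ≈ 0.829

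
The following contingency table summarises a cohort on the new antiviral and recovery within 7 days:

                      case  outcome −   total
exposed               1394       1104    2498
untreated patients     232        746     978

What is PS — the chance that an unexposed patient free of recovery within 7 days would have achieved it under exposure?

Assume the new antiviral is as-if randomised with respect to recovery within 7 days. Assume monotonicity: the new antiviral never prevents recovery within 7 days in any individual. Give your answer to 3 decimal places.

PS ≈ 0.421

p₁ = P(outcome | exposed) = 1394/2498 = 0.55805
p₀ = P(outcome | unexposed) = 232/978 = 0.23722
Under exogeneity and monotonicity, PS = (p₁ − p₀)/(1 − p₀).
PS = (0.55805 − 0.23722) / 0.76278 ≈ 0.4206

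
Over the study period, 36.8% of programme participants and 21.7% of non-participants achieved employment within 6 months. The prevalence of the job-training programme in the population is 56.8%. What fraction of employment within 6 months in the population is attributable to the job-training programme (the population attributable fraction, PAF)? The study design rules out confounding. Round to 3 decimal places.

PAF ≈ 0.283

p₁ = 0.368, p₀ = 0.217.
Overall risk P(Y=1) = π·p₁ + (1−π)·p₀ = 0.568×0.368 + 0.432×0.217 = 0.30277.
Under exogeneity, PAF = [P(Y=1) − p₀] / P(Y=1).
PAF = (0.30277 − 0.217) / 0.30277 ≈ 0.2833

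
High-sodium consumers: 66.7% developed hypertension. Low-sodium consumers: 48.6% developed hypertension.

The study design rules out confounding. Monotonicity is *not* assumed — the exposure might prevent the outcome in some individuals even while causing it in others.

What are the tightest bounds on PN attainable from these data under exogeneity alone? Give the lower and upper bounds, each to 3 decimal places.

0.271 ≤ PN ≤ 0.771

p₁ = 0.667, p₀ = 0.486.
Under exogeneity alone the bounds on PN are max{0,(p₁−p₀)/p₁} ≤ PN ≤ min{1,(1−p₀)/p₁}.
  lower = (p₁ − p₀)/p₁ = 0.181 / 0.667 ≈ 0.2714
  upper = min{1, (1 − p₀)/p₁} = 0.514 / 0.667 ≈ 0.7706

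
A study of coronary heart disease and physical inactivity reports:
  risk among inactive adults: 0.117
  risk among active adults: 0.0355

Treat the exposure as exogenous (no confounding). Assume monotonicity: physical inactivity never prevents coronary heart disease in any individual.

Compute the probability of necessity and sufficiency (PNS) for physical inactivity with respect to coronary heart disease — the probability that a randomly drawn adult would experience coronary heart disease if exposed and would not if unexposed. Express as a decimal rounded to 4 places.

PNS ≈ 0.0815

Let p₁ = 0.117, p₀ = 0.0355.
Under exogeneity and monotonicity, PNS = p₁ − p₀.
PNS = 0.117 − 0.0355 = 0.0815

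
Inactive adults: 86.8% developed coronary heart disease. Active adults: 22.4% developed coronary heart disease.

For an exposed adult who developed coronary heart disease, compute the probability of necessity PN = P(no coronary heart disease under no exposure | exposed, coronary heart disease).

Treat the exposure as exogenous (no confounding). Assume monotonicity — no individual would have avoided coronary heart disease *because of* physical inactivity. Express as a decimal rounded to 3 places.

PN ≈ 0.742

p₁ = 0.868, p₀ = 0.224.
Under exogeneity and monotonicity, PN = (p₁ − p₀) / p₁.
PN = (0.868 − 0.224) / 0.868 = 0.644 / 0.868 ≈ 0.7419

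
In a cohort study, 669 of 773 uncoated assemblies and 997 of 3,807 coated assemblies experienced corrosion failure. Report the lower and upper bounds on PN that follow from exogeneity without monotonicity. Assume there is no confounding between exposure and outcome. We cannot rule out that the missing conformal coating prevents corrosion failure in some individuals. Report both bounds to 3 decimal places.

p₁ = P(outcome | exposed) = 669/773 = 0.86546
p₀ = P(outcome | unexposed) = 997/3807 = 0.26189
Under exogeneity alone the bounds on PN are max{0,(p₁−p₀)/p₁} ≤ PN ≤ min{1,(1−p₀)/p₁}.
  lower = (p₁ − p₀)/p₁ = 0.60357 / 0.86546 ≈ 0.6974
  upper = min{1, (1 − p₀)/p₁} = 0.73811 / 0.86546 ≈ 0.8529

0.697 ≤ PN ≤ 0.853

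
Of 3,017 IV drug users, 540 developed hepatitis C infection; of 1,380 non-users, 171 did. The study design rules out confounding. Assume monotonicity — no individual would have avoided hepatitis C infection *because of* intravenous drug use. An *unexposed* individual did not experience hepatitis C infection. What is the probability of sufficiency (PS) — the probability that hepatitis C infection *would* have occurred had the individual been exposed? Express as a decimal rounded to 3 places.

PS ≈ 0.063

p₁ = P(outcome | exposed) = 540/3017 = 0.17899
p₀ = P(outcome | unexposed) = 171/1380 = 0.12391
Under exogeneity and monotonicity, PS = (p₁ − p₀) / (1 − p₀).
PS = (0.17899 − 0.12391) / (1 − 0.12391) = 0.055073 / 0.87609 ≈ 0.0629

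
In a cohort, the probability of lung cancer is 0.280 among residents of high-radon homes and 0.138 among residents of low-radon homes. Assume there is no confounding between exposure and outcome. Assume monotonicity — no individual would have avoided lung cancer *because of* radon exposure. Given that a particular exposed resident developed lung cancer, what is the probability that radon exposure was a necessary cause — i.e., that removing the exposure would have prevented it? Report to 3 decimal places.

PN ≈ 0.507

Let p₁ = 0.28, p₀ = 0.138.
Under exogeneity and monotonicity, PN = (p₁ − p₀) / p₁.
PN = (0.28 − 0.138) / 0.28 = 0.142 / 0.28 ≈ 0.5071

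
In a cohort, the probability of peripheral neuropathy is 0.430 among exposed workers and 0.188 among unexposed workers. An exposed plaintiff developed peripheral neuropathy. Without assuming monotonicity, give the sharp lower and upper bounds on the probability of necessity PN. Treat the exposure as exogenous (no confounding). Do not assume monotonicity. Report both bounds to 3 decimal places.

Let p₁ = 0.43, p₀ = 0.188.
Under exogeneity alone the bounds on PN are max{0,(p₁−p₀)/p₁} ≤ PN ≤ min{1,(1−p₀)/p₁}.
  lower = (p₁ − p₀)/p₁ = 0.242 / 0.43 ≈ 0.5628
  upper = min{1, (1 − p₀)/p₁} = 0.812 / 0.43 ≈ 1.8884 → capped at 1

0.563 ≤ PN ≤ 1.000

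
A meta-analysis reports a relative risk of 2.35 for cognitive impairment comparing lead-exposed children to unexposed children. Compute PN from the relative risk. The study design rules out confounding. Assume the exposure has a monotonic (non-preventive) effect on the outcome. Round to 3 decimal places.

PN ≈ 0.574

Under exogeneity and monotonicity, PN = (RR − 1) / RR = 1 − 1/RR.
PN = (2.35 − 1) / 2.35 = 1.35 / 2.35 ≈ 0.5745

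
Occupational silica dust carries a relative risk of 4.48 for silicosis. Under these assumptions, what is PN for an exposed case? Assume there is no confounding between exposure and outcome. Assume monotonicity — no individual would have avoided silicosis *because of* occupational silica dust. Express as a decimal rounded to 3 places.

PN ≈ 0.777

Under exogeneity and monotonicity, PN = (RR − 1) / RR = 1 − 1/RR.
PN = (4.48 − 1) / 4.48 = 3.48 / 4.48 ≈ 0.7768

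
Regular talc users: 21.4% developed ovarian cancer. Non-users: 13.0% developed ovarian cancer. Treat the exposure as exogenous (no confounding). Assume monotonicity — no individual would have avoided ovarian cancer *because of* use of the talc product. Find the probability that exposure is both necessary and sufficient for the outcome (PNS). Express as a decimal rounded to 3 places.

p₁ = 0.214, p₀ = 0.13.
Under exogeneity and monotonicity, PNS = p₁ − p₀.
PNS = 0.214 − 0.13 = 0.084

PNS ≈ 0.084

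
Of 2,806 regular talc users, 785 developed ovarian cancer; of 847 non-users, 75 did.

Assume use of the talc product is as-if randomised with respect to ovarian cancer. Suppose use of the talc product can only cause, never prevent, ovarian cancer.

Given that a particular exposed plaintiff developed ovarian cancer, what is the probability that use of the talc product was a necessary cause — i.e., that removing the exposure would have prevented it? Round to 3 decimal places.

p₁ = P(outcome | exposed) = 785/2806 = 0.27976
p₀ = P(outcome | unexposed) = 75/847 = 0.088548
Under exogeneity and monotonicity, PN = (p₁ − p₀) / p₁.
PN = (0.27976 − 0.088548) / 0.27976 = 0.19121 / 0.27976 ≈ 0.6835

PN ≈ 0.683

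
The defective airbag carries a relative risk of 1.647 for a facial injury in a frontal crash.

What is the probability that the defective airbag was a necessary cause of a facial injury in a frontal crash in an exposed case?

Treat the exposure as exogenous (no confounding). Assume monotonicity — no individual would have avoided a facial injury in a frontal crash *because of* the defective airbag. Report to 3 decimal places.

Under exogeneity and monotonicity, PN = (RR − 1) / RR = 1 − 1/RR.
PN = (1.647 − 1) / 1.647 = 0.647 / 1.647 ≈ 0.3928

PN ≈ 0.393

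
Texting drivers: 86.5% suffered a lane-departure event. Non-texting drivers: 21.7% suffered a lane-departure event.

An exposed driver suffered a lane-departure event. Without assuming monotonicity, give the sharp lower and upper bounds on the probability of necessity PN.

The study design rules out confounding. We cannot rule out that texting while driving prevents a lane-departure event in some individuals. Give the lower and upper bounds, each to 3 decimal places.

p₁ = 0.865, p₀ = 0.217.
Under exogeneity alone the bounds on PN are max{0,(p₁−p₀)/p₁} ≤ PN ≤ min{1,(1−p₀)/p₁}.
  lower = (p₁ − p₀)/p₁ = 0.648 / 0.865 ≈ 0.7491
  upper = min{1, (1 − p₀)/p₁} = 0.783 / 0.865 ≈ 0.9052

0.749 ≤ PN ≤ 0.905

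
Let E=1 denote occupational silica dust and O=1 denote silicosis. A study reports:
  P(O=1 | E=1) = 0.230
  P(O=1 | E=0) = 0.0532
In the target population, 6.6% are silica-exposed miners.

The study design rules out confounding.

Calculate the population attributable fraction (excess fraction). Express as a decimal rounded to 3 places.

Let p₁ = 0.23, p₀ = 0.0532.
Overall risk P(Y=1) = π·p₁ + (1−π)·p₀ = 0.066×0.23 + 0.934×0.0532 = 0.064869.
Under exogeneity, PAF = [P(Y=1) − p₀] / P(Y=1).
PAF = (0.064869 − 0.0532) / 0.064869 ≈ 0.1799

PAF ≈ 0.180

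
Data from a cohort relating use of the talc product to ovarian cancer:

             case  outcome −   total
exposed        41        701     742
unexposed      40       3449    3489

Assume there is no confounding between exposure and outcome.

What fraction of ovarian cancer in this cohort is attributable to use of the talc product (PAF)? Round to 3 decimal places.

PAF ≈ 0.401

p₁ = P(outcome | exposed) = 41/742 = 0.055256
p₀ = P(outcome | unexposed) = 40/3489 = 0.011465
Exposure prevalence π = 742/4231 = 0.17537; overall risk P(Y=1) = 0.019144.
Under exogeneity, PAF = [P(Y=1) − p₀]/P(Y=1).
PAF = (0.019144 − 0.011465) / 0.019144 ≈ 0.4012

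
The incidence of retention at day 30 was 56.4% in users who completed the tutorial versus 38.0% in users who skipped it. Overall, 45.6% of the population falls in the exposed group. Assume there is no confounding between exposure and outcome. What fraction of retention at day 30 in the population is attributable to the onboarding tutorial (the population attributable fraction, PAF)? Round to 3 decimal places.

PAF ≈ 0.181

p₁ = 0.564, p₀ = 0.38.
Overall risk P(Y=1) = π·p₁ + (1−π)·p₀ = 0.456×0.564 + 0.544×0.38 = 0.4639.
Under exogeneity, PAF = [P(Y=1) − p₀] / P(Y=1).
PAF = (0.4639 − 0.38) / 0.4639 ≈ 0.1809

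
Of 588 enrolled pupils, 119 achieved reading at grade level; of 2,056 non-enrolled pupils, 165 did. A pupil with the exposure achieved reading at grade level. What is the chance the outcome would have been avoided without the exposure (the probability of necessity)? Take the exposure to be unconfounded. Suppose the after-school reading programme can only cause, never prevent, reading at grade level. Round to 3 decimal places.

PN ≈ 0.603

p₁ = P(outcome | exposed) = 119/588 = 0.20238
p₀ = P(outcome | unexposed) = 165/2056 = 0.080253
Under exogeneity and monotonicity, PN = (p₁ − p₀) / p₁.
PN = (0.20238 − 0.080253) / 0.20238 = 0.12213 / 0.20238 ≈ 0.6035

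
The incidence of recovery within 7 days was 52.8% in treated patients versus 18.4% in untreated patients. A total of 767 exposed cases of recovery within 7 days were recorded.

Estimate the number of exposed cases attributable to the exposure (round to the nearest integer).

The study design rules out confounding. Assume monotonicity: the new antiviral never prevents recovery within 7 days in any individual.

about 500 cases

p₁ = 0.528, p₀ = 0.184.
PN = (p₁ − p₀)/p₁ = (0.528 − 0.184) / 0.528 ≈ 0.65152.
Attributable cases ≈ PN × (exposed cases) = 0.65152 × 767 ≈ 499.71.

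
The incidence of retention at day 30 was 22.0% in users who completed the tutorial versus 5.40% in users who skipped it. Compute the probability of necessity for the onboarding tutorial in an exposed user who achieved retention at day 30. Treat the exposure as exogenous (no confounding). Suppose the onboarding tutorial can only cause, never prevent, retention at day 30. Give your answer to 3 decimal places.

p₁ = 0.22, p₀ = 0.054.
Under exogeneity and monotonicity, PN = (p₁ − p₀) / p₁.
PN = (0.22 − 0.054) / 0.22 = 0.166 / 0.22 ≈ 0.7545

PN ≈ 0.755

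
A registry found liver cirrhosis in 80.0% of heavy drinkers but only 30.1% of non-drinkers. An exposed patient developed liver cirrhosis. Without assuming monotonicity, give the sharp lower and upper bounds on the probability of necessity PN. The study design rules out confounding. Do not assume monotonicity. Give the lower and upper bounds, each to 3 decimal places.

0.624 ≤ PN ≤ 0.874

p₁ = 0.8, p₀ = 0.301.
Under exogeneity alone the bounds on PN are max{0,(p₁−p₀)/p₁} ≤ PN ≤ min{1,(1−p₀)/p₁}.
  lower = (p₁ − p₀)/p₁ = 0.499 / 0.8 ≈ 0.6238
  upper = min{1, (1 − p₀)/p₁} = 0.699 / 0.8 ≈ 0.8738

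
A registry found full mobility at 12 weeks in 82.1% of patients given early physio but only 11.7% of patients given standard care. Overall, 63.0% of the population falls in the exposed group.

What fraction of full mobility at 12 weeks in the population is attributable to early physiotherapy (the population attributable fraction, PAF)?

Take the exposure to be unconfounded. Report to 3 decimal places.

PAF ≈ 0.791

p₁ = 0.821, p₀ = 0.117.
Overall risk P(Y=1) = π·p₁ + (1−π)·p₀ = 0.63×0.821 + 0.37×0.117 = 0.56052.
Under exogeneity, PAF = [P(Y=1) − p₀] / P(Y=1).
PAF = (0.56052 − 0.117) / 0.56052 ≈ 0.7913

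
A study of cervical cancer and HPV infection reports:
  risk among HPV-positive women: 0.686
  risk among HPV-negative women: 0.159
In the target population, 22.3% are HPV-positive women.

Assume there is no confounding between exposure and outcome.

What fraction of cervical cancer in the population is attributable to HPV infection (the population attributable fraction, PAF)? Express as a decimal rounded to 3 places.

PAF ≈ 0.425

Let p₁ = 0.686, p₀ = 0.159.
Overall risk P(Y=1) = π·p₁ + (1−π)·p₀ = 0.223×0.686 + 0.777×0.159 = 0.27652.
Under exogeneity, PAF = [P(Y=1) − p₀] / P(Y=1).
PAF = (0.27652 − 0.159) / 0.27652 ≈ 0.4250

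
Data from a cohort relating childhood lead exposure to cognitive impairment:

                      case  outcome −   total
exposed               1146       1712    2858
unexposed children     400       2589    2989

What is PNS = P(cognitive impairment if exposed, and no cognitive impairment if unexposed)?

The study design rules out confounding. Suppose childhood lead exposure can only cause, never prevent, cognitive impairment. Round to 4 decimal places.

PNS ≈ 0.2672

p₁ = P(outcome | exposed) = 1146/2858 = 0.40098
p₀ = P(outcome | unexposed) = 400/2989 = 0.13382
Under exogeneity and monotonicity, PNS = p₁ − p₀.
PNS = 0.40098 − 0.13382 = 0.26716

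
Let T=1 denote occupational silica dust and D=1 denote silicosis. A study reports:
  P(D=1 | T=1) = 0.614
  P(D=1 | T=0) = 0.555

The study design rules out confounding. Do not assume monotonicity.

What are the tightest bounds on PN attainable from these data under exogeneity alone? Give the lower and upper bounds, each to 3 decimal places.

Let p₁ = 0.614, p₀ = 0.555.
Under exogeneity alone the bounds on PN are max{0,(p₁−p₀)/p₁} ≤ PN ≤ min{1,(1−p₀)/p₁}.
  lower = (p₁ − p₀)/p₁ = 0.059 / 0.614 ≈ 0.0961
  upper = min{1, (1 − p₀)/p₁} = 0.445 / 0.614 ≈ 0.7248

0.096 ≤ PN ≤ 0.725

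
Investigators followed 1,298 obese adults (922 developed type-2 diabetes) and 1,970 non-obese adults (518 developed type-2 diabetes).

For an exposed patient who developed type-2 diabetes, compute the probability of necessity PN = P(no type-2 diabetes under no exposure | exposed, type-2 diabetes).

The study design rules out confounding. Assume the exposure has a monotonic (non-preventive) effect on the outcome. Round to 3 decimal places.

PN ≈ 0.630

p₁ = P(outcome | exposed) = 922/1298 = 0.71032
p₀ = P(outcome | unexposed) = 518/1970 = 0.26294
Under exogeneity and monotonicity, PN = (p₁ − p₀) / p₁.
PN = (0.71032 − 0.26294) / 0.71032 = 0.44738 / 0.71032 ≈ 0.6298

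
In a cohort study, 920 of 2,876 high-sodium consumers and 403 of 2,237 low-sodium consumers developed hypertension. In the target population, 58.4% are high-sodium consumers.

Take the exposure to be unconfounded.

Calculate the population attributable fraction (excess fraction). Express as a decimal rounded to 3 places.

p₁ = P(outcome | exposed) = 920/2876 = 0.31989
p₀ = P(outcome | unexposed) = 403/2237 = 0.18015
Overall risk P(Y=1) = π·p₁ + (1−π)·p₀ = 0.584×0.31989 + 0.416×0.18015 = 0.26176.
Under exogeneity, PAF = [P(Y=1) − p₀] / P(Y=1).
PAF = (0.26176 − 0.18015) / 0.26176 ≈ 0.3118

PAF ≈ 0.312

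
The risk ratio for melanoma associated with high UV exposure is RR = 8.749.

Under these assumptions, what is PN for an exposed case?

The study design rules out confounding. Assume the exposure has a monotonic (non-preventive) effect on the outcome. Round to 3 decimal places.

Under exogeneity and monotonicity, PN = (RR − 1) / RR = 1 − 1/RR.
PN = (8.749 − 1) / 8.749 = 7.749 / 8.749 ≈ 0.8857

PN ≈ 0.886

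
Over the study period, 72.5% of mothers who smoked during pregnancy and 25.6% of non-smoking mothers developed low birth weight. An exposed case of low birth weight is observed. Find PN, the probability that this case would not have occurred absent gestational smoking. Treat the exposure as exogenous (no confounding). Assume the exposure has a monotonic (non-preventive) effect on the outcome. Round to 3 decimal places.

p₁ = 0.725, p₀ = 0.256.
Under exogeneity and monotonicity, PN = (p₁ − p₀) / p₁.
PN = (0.725 − 0.256) / 0.725 = 0.469 / 0.725 ≈ 0.6469

PN ≈ 0.647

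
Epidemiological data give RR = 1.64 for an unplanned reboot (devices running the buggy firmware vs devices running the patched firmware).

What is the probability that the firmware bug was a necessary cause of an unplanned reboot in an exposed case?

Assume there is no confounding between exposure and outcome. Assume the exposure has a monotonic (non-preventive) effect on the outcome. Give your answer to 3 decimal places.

Under exogeneity and monotonicity, PN = (RR − 1) / RR = 1 − 1/RR.
PN = (1.64 − 1) / 1.64 = 0.64 / 1.64 ≈ 0.3902

PN ≈ 0.390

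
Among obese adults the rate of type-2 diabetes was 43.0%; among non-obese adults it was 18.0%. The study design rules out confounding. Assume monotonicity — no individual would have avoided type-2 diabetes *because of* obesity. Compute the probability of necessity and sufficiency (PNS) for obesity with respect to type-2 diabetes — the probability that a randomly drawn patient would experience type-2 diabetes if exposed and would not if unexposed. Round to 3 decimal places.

PNS ≈ 0.250

p₁ = 0.43, p₀ = 0.18.
Under exogeneity and monotonicity, PNS = p₁ − p₀.
PNS = 0.43 − 0.18 = 0.25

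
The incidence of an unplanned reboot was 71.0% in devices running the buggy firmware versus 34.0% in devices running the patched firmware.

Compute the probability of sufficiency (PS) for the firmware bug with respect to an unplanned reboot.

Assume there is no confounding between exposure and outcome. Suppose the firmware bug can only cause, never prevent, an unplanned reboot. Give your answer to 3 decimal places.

PS ≈ 0.561

p₁ = 0.71, p₀ = 0.34.
Under exogeneity and monotonicity, PS = (p₁ − p₀) / (1 − p₀).
PS = (0.71 − 0.34) / (1 − 0.34) = 0.37 / 0.66 ≈ 0.5606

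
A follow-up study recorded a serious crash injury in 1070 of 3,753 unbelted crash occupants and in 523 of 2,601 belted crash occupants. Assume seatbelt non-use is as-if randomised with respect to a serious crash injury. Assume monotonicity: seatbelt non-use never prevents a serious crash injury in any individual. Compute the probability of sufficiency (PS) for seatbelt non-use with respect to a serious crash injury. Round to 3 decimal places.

p₁ = P(outcome | exposed) = 1070/3753 = 0.28511
p₀ = P(outcome | unexposed) = 523/2601 = 0.20108
Under exogeneity and monotonicity, PS = (p₁ − p₀) / (1 − p₀).
PS = (0.28511 − 0.20108) / (1 − 0.20108) = 0.084029 / 0.79892 ≈ 0.1052

PS ≈ 0.105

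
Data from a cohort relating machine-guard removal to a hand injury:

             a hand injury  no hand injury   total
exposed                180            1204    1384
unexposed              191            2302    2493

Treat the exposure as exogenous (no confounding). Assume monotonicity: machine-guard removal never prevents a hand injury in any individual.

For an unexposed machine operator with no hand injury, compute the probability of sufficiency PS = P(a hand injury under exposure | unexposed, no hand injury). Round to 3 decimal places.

p₁ = P(outcome | exposed) = 180/1384 = 0.13006
p₀ = P(outcome | unexposed) = 191/2493 = 0.076615
Under exogeneity and monotonicity, PS = (p₁ − p₀)/(1 − p₀).
PS = (0.13006 − 0.076615) / 0.92339 ≈ 0.0579

PS ≈ 0.058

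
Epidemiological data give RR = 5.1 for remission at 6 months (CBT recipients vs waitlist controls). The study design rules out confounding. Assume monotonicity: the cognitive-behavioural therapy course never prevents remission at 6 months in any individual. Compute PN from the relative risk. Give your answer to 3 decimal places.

PN ≈ 0.804

Under exogeneity and monotonicity, PN = (RR − 1) / RR = 1 − 1/RR.
PN = (5.1 − 1) / 5.1 = 4.1 / 5.1 ≈ 0.8039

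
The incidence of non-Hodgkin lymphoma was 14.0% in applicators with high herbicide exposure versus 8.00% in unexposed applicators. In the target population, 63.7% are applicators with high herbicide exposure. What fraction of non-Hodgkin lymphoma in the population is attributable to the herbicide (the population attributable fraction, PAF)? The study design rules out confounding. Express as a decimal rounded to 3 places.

p₁ = 0.14, p₀ = 0.08.
Overall risk P(Y=1) = π·p₁ + (1−π)·p₀ = 0.637×0.14 + 0.363×0.08 = 0.11822.
Under exogeneity, PAF = [P(Y=1) − p₀] / P(Y=1).
PAF = (0.11822 − 0.08) / 0.11822 ≈ 0.3233

PAF ≈ 0.323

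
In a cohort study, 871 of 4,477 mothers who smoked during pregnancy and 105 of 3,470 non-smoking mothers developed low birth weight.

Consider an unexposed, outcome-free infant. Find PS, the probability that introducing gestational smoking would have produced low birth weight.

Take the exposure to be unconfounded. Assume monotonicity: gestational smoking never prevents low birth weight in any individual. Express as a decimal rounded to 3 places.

PS ≈ 0.169

p₁ = P(outcome | exposed) = 871/4477 = 0.19455
p₀ = P(outcome | unexposed) = 105/3470 = 0.030259
Under exogeneity and monotonicity, PS = (p₁ − p₀) / (1 − p₀).
PS = (0.19455 − 0.030259) / (1 − 0.030259) = 0.16429 / 0.96974 ≈ 0.1694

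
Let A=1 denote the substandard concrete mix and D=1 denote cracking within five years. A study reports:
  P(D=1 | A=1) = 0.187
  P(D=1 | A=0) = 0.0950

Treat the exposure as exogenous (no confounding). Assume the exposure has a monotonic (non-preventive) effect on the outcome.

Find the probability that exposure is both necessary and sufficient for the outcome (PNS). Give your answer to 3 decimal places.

PNS ≈ 0.092

Let p₁ = 0.187, p₀ = 0.095.
Under exogeneity and monotonicity, PNS = p₁ − p₀.
PNS = 0.187 − 0.095 = 0.092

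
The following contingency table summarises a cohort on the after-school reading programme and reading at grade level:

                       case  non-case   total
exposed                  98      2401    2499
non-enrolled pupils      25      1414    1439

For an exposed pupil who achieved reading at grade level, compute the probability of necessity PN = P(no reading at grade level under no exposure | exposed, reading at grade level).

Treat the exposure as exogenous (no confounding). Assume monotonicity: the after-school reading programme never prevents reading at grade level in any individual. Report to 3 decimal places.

p₁ = P(outcome | exposed) = 98/2499 = 0.039216
p₀ = P(outcome | unexposed) = 25/1439 = 0.017373
Under exogeneity and monotonicity, PN = (p₁ − p₀) / p₁.
PN = (0.039216 − 0.017373) / 0.039216 = 0.021843 / 0.039216 ≈ 0.5570

PN ≈ 0.557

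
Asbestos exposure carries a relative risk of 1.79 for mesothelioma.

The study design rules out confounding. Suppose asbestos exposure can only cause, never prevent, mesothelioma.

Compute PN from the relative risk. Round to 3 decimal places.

Under exogeneity and monotonicity, PN = (RR − 1) / RR = 1 − 1/RR.
PN = (1.79 − 1) / 1.79 = 0.79 / 1.79 ≈ 0.4413

PN ≈ 0.441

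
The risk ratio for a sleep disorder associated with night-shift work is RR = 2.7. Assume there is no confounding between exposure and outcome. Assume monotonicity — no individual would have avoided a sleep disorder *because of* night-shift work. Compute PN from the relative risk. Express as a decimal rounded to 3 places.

PN ≈ 0.630

Under exogeneity and monotonicity, PN = (RR − 1) / RR = 1 − 1/RR.
PN = (2.7 − 1) / 2.7 = 1.7 / 2.7 ≈ 0.6296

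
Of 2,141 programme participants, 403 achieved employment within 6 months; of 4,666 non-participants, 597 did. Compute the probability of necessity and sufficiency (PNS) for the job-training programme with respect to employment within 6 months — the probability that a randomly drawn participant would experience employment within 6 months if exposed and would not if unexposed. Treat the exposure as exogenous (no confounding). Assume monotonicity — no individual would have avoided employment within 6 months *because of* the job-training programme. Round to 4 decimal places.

PNS ≈ 0.0603

p₁ = P(outcome | exposed) = 403/2141 = 0.18823
p₀ = P(outcome | unexposed) = 597/4666 = 0.12795
Under exogeneity and monotonicity, PNS = p₁ − p₀.
PNS = 0.18823 − 0.12795 = 0.060283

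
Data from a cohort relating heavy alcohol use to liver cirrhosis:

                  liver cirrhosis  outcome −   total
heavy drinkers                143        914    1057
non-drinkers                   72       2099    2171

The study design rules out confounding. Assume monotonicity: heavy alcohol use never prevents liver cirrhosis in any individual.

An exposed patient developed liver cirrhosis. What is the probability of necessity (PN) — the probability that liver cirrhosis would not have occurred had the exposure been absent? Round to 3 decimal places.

PN ≈ 0.755

p₁ = P(outcome | exposed) = 143/1057 = 0.13529
p₀ = P(outcome | unexposed) = 72/2171 = 0.033164
Under exogeneity and monotonicity, PN = (p₁ − p₀)/p₁.
PN = (0.13529 − 0.033164) / 0.13529 ≈ 0.7549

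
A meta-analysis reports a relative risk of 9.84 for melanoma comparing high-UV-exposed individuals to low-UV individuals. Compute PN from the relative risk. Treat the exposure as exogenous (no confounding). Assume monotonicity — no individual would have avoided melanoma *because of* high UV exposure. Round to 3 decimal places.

Under exogeneity and monotonicity, PN = (RR − 1) / RR = 1 − 1/RR.
PN = (9.84 − 1) / 9.84 = 8.84 / 9.84 ≈ 0.8984

PN ≈ 0.898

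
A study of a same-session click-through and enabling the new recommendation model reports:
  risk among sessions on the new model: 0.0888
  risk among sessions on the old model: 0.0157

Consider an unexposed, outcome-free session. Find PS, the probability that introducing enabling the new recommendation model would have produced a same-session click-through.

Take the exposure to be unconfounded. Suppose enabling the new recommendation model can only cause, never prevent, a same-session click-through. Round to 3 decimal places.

Let p₁ = 0.0888, p₀ = 0.0157.
Under exogeneity and monotonicity, PS = (p₁ − p₀) / (1 − p₀).
PS = (0.0888 − 0.0157) / (1 − 0.0157) = 0.0731 / 0.9843 ≈ 0.0743

PS ≈ 0.074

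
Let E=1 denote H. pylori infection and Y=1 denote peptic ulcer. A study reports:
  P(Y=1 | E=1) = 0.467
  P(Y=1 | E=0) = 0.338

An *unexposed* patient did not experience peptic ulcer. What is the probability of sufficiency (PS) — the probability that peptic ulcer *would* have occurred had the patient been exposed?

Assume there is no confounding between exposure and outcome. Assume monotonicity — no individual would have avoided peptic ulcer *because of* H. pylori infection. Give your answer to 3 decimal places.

PS ≈ 0.195

Let p₁ = 0.467, p₀ = 0.338.
Under exogeneity and monotonicity, PS = (p₁ − p₀) / (1 − p₀).
PS = (0.467 − 0.338) / (1 − 0.338) = 0.129 / 0.662 ≈ 0.1949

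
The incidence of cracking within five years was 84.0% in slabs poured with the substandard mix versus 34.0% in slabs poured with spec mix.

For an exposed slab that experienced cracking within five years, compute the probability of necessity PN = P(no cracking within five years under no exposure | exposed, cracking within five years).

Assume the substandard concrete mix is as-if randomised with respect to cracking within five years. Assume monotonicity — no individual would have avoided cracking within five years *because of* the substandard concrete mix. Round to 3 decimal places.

PN ≈ 0.595

p₁ = 0.84, p₀ = 0.34.
Under exogeneity and monotonicity, PN = (p₁ − p₀) / p₁.
PN = (0.84 − 0.34) / 0.84 = 0.5 / 0.84 ≈ 0.5952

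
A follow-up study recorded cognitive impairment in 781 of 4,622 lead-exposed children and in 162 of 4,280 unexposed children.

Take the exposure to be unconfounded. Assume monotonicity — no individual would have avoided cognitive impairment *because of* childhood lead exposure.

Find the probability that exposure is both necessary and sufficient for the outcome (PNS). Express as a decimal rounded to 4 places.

PNS ≈ 0.1311

p₁ = P(outcome | exposed) = 781/4622 = 0.16897
p₀ = P(outcome | unexposed) = 162/4280 = 0.03785
Under exogeneity and monotonicity, PNS = p₁ − p₀.
PNS = 0.16897 − 0.03785 = 0.13112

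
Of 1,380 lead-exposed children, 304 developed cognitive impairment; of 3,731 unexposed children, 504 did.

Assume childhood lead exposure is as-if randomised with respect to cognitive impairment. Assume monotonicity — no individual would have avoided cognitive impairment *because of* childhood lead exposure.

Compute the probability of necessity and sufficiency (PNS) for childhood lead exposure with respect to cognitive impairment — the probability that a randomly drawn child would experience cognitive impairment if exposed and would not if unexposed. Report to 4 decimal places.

p₁ = P(outcome | exposed) = 304/1380 = 0.22029
p₀ = P(outcome | unexposed) = 504/3731 = 0.13508
Under exogeneity and monotonicity, PNS = p₁ − p₀.
PNS = 0.22029 − 0.13508 = 0.085205

PNS ≈ 0.0852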